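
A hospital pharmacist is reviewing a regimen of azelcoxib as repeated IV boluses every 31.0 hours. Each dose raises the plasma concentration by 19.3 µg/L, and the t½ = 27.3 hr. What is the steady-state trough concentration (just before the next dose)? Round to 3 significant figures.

16.1 µg/L

k = ln 2 / 27.3 = 0.02539 hr⁻¹
Fraction remaining after one interval: e^(−kτ) = e^(−0.02539 × 31.0) = 0.4552
R = 1 / (1 − 0.4552) = 1.835
Css,max = 19.3 × 1.835 = 35.42 µg/L
Css,min = Css,max × e^(−kτ) = 35.42 × 0.4552 ≈ 16.1 µg/L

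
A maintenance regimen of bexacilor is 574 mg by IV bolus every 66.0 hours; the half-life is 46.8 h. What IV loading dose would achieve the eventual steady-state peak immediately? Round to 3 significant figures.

920 mg

k = ln 2 / 46.8 = 0.01481 h⁻¹
Accumulation ratio R = 1 / (1 − e^(−kτ)) = 1 / (1 − e^(−0.01481×66.0)) = 1 / (1 − 0.3762) = 1.603
Loading dose = maintenance dose × R = 574 × 1.603 ≈ 920 mg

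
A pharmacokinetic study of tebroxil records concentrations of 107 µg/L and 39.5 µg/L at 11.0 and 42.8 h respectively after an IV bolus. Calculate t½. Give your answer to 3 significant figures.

k = ln(C₁/C₂) / (t₂ − t₁) = ln(107/39.5) / (42.8 − 11.0)
  = 0.9965 / 31.80 = 0.03134 h⁻¹
t½ = ln 2 / k = ln 2 / 0.03134 ≈ 22.1 hours

22.1 hours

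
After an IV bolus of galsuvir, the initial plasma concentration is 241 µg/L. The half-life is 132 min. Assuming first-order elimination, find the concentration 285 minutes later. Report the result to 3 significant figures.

54.0 µg/L

k = ln 2 / 132 = 0.005251 min⁻¹
C(t) = C₀ e^(−kt) = 241 × e^(−0.005251 × 285) = 241 × e^(−1.497) = 241 × 0.2239 ≈ 54.0 µg/L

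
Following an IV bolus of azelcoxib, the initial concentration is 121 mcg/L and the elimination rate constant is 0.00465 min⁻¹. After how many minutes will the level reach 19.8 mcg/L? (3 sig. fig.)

C(t) = C₀ e^(−kt)  ⇒  t = ln(C₀/C) / k
t = ln(121/19.8) / 0.004650 = 1.810 / 0.004650 ≈ 389 minutes

389 minutes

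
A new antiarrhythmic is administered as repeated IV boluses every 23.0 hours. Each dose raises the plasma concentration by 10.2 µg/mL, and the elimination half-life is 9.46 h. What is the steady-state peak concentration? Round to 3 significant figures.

k = ln 2 / 9.46 = 0.07327 h⁻¹
Fraction remaining after one interval: e^(−kτ) = e^(−0.07327 × 23.0) = 0.1854
R = 1 / (1 − 0.1854) = 1.228
Css,max = 10.2 × 1.228 ≈ 12.5 µg/mL

12.5 µg/mL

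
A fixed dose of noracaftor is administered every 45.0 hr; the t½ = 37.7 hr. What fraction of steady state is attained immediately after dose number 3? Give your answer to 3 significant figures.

k = ln 2 / 37.7 = 0.01839 hr⁻¹
f_n = 1 − e^(−nkτ) = 1 − e^(−3 × 0.01839 × 45.0) = 1 − e^(−2.482) = 1 − 0.08357 ≈ 0.916

0.916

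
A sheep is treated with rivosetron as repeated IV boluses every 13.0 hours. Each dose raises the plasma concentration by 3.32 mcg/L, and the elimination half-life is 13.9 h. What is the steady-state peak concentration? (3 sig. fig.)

k = ln 2 / 13.9 = 0.04987 h⁻¹
Fraction remaining after one interval: e^(−kτ) = e^(−0.04987 × 13.0) = 0.5230
R = 1 / (1 − 0.5230) = 2.096
Css,max = 3.32 × 2.096 ≈ 6.96 mcg/L

6.96 mcg/L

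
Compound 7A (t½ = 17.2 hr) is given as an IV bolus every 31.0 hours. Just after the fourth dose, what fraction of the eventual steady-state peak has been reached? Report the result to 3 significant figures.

k = ln 2 / 17.2 = 0.04030 hr⁻¹
f_n = 1 − e^(−nkτ) = 1 − e^(−4 × 0.04030 × 31.0) = 1 − e^(−4.997) = 1 − 0.006757 ≈ 0.993

0.993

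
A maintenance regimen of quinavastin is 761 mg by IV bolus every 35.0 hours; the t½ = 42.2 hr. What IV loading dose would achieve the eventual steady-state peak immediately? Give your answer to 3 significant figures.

1740 mg

k = ln 2 / 42.2 = 0.01643 hr⁻¹
Accumulation ratio R = 1 / (1 − e^(−kτ)) = 1 / (1 − e^(−0.01643×35.0)) = 1 / (1 − 0.5628) = 2.287
Loading dose = maintenance dose × R = 761 × 2.287 ≈ 1740 mg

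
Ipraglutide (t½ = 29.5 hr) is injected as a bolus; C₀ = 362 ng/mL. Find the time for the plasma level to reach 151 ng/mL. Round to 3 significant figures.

k = ln 2 / 29.5 = 0.02350 hr⁻¹
C(t) = C₀ e^(−kt)  ⇒  t = ln(C₀/C) / k
t = ln(362/151) / 0.02350 = 0.8744 / 0.02350 ≈ 37.2 hours

37.2 hours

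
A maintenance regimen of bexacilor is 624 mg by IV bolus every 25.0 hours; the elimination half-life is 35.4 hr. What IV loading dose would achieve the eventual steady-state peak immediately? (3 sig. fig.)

1610 mg

k = ln 2 / 35.4 = 0.01958 hr⁻¹
Accumulation ratio R = 1 / (1 − e^(−kτ)) = 1 / (1 − e^(−0.01958×25.0)) = 1 / (1 − 0.6129) = 2.583
Loading dose = maintenance dose × R = 624 × 2.583 ≈ 1610 mg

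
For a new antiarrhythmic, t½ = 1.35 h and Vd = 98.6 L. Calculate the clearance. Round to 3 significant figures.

k = ln 2 / t½ = ln 2 / 1.35 = 0.5134 h⁻¹
CL = k · V = 0.5134 × 98.6 ≈ 50.6 L/h

50.6 L/h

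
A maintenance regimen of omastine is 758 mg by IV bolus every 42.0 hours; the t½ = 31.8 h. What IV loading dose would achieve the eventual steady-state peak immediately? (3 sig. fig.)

1260 mg

k = ln 2 / 31.8 = 0.02180 h⁻¹
Accumulation ratio R = 1 / (1 − e^(−kτ)) = 1 / (1 − e^(−0.02180×42.0)) = 1 / (1 − 0.4003) = 1.668
Loading dose = maintenance dose × R = 758 × 1.668 ≈ 1260 mg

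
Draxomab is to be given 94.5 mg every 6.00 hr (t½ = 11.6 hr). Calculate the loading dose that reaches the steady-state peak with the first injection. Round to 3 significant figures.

314 mg

k = ln 2 / 11.6 = 0.05975 hr⁻¹
Accumulation ratio R = 1 / (1 − e^(−kτ)) = 1 / (1 − e^(−0.05975×6.00)) = 1 / (1 − 0.6987) = 3.319
Loading dose = maintenance dose × R = 94.5 × 3.319 ≈ 314 mg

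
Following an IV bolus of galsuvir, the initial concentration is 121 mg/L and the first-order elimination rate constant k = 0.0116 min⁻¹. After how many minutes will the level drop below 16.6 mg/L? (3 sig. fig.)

171 minutes

C(t) = C₀ e^(−kt)  ⇒  t = ln(C₀/C) / k
t = ln(121/16.6) / 0.01160 = 1.986 / 0.01160 ≈ 171 minutes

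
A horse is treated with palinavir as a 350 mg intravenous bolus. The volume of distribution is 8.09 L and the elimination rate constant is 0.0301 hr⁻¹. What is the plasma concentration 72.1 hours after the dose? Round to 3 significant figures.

C₀ = dose / V = 350 / 8.09 = 43.26 mg/L
C(t) = C₀ e^(−kt) = 43.26 × e^(−0.03010 × 72.1) = 43.26 × e^(−2.170) = 43.26 × 0.1142 ≈ 4.94 mg/L

4.94 mg/L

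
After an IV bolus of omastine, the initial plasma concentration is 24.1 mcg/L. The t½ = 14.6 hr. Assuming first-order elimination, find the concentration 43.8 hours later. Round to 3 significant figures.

k = ln 2 / 14.6 = 0.04748 hr⁻¹
43.8 hr is 3.000 half-lives, so C = 24.1 × (1/2)^3.000 = 24.1 × 0.1250 ≈ 3.01 mcg/L

3.01 mcg/L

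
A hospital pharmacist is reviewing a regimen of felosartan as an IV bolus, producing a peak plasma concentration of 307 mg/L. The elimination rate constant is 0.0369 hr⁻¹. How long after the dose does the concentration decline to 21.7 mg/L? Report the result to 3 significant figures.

71.8 hours

C(t) = C₀ e^(−kt)  ⇒  t = ln(C₀/C) / k
t = ln(307/21.7) / 0.03690 = 2.650 / 0.03690 ≈ 71.8 hours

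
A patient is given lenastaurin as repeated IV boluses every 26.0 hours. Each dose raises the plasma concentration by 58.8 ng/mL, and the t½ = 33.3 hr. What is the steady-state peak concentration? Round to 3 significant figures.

k = ln 2 / 33.3 = 0.02082 hr⁻¹
Fraction remaining after one interval: e^(−kτ) = e^(−0.02082 × 26.0) = 0.5821
R = 1 / (1 − 0.5821) = 2.393
Css,max = 58.8 × 2.393 ≈ 141 ng/mL

141 ng/mL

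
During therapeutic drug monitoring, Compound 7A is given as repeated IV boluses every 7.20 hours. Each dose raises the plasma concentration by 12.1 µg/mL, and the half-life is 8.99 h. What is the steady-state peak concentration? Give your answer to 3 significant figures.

28.4 µg/mL

k = ln 2 / 8.99 = 0.07710 h⁻¹
Fraction remaining after one interval: e^(−kτ) = e^(−0.07710 × 7.20) = 0.5740
R = 1 / (1 − 0.5740) = 2.347
Css,max = 12.1 × 2.347 ≈ 28.4 µg/mL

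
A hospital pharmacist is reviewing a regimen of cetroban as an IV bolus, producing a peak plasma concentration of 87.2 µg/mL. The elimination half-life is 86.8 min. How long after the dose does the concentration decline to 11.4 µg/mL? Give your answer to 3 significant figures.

k = ln 2 / 86.8 = 0.007986 min⁻¹
C(t) = C₀ e^(−kt)  ⇒  t = ln(C₀/C) / k
t = ln(87.2/11.4) / 0.007986 = 2.035 / 0.007986 ≈ 255 minutes

255 minutes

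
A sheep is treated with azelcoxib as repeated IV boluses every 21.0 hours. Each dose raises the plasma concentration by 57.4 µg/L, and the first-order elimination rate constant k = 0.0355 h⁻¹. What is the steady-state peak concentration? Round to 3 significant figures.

109 µg/L

Fraction remaining after one interval: e^(−kτ) = e^(−0.03550 × 21.0) = 0.4745
R = 1 / (1 − 0.4745) = 1.903
Css,max = 57.4 × 1.903 ≈ 109 µg/L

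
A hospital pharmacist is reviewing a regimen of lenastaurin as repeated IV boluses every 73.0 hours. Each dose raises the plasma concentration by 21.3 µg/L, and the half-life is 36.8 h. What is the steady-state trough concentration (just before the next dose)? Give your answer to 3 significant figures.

k = ln 2 / 36.8 = 0.01884 h⁻¹
Fraction remaining after one interval: e^(−kτ) = e^(−0.01884 × 73.0) = 0.2528
R = 1 / (1 − 0.2528) = 1.338
Css,max = 21.3 × 1.338 = 28.51 µg/L
Css,min = Css,max × e^(−kτ) = 28.51 × 0.2528 ≈ 7.21 µg/L

7.21 µg/L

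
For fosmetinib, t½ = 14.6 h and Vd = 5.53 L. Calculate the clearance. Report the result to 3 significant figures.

0.263 L/h

k = ln 2 / t½ = ln 2 / 14.6 = 0.04748 h⁻¹
CL = k · V = 0.04748 × 5.53 ≈ 0.263 L/h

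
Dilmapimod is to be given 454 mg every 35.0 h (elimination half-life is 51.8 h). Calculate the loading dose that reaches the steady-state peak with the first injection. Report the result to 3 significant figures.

1210 mg

k = ln 2 / 51.8 = 0.01338 h⁻¹
Accumulation ratio R = 1 / (1 − e^(−kτ)) = 1 / (1 − e^(−0.01338×35.0)) = 1 / (1 − 0.6260) = 2.674
Loading dose = maintenance dose × R = 454 × 2.674 ≈ 1210 mg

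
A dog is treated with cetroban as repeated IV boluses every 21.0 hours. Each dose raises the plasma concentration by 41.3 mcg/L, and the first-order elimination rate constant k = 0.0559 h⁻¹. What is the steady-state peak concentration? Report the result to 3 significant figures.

Fraction remaining after one interval: e^(−kτ) = e^(−0.05590 × 21.0) = 0.3092
R = 1 / (1 − 0.3092) = 1.448
Css,max = 41.3 × 1.448 ≈ 59.8 mcg/L

59.8 mcg/L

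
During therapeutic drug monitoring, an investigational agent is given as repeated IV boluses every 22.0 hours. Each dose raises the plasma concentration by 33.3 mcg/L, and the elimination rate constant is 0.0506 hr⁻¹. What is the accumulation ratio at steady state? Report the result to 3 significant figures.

1.49

Fraction remaining after one interval: e^(−kτ) = e^(−0.05060 × 22.0) = 0.3285
R = 1 / (1 − 0.3285) = 1 / 0.6715 ≈ 1.49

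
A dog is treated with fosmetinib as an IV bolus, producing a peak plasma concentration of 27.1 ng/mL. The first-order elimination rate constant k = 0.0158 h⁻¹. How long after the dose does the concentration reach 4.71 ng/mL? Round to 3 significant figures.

111 hours

C(t) = C₀ e^(−kt)  ⇒  t = ln(C₀/C) / k
t = ln(27.1/4.71) / 0.01580 = 1.750 / 0.01580 ≈ 111 hours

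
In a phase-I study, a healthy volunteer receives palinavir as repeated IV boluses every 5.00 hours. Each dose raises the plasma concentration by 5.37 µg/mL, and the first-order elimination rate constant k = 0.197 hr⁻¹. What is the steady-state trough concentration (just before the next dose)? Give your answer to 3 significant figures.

Fraction remaining after one interval: e^(−kτ) = e^(−0.1970 × 5.00) = 0.3734
R = 1 / (1 − 0.3734) = 1.596
Css,max = 5.37 × 1.596 = 8.571 µg/mL
Css,min = Css,max × e^(−kτ) = 8.571 × 0.3734 ≈ 3.20 µg/mL

3.20 µg/mL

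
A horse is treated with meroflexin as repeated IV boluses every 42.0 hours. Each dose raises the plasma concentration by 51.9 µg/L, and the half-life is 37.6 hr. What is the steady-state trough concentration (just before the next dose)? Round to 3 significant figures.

k = ln 2 / 37.6 = 0.01843 hr⁻¹
Fraction remaining after one interval: e^(−kτ) = e^(−0.01843 × 42.0) = 0.4610
R = 1 / (1 − 0.4610) = 1.855
Css,max = 51.9 × 1.855 = 96.30 µg/L
Css,min = Css,max × e^(−kτ) = 96.30 × 0.4610 ≈ 44.4 µg/L

44.4 µg/L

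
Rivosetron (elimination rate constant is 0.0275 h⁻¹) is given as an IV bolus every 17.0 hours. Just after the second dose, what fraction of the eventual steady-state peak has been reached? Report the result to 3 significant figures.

f_n = 1 − e^(−nkτ) = 1 − e^(−2 × 0.02750 × 17.0) = 1 − e^(−0.9350) = 1 − 0.3926 ≈ 0.607

0.607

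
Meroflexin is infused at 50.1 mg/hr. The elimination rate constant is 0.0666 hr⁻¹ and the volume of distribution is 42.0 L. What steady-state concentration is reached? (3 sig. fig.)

CL = k · V = 0.0666 × 42.0 = 2.797 L/hr
Css = rate / CL = 50.1 / 2.797 ≈ 17.9 µg/mL

17.9 µg/mL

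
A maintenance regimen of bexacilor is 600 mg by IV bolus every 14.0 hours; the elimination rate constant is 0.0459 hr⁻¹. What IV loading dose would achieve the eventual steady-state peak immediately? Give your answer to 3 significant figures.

1270 mg

Accumulation ratio R = 1 / (1 − e^(−kτ)) = 1 / (1 − e^(−0.04590×14.0)) = 1 / (1 − 0.5259) = 2.109
Loading dose = maintenance dose × R = 600 × 2.109 ≈ 1270 mg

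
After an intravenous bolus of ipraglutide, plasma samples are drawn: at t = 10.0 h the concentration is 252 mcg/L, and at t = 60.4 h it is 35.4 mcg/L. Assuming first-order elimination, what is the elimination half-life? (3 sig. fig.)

k = ln(C₁/C₂) / (t₂ − t₁) = ln(252/35.4) / (60.4 − 10.0)
  = 1.963 / 50.40 = 0.03894 h⁻¹
t½ = ln 2 / k = ln 2 / 0.03894 ≈ 17.8 hours

17.8 hours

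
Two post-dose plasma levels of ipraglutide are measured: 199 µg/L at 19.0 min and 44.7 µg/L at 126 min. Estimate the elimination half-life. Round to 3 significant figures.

k = ln(C₁/C₂) / (t₂ − t₁) = ln(199/44.7) / (126 − 19.0)
  = 1.493 / 107.0 = 0.01396 min⁻¹
t½ = ln 2 / k = ln 2 / 0.01396 ≈ 49.7 minutes

49.7 minutes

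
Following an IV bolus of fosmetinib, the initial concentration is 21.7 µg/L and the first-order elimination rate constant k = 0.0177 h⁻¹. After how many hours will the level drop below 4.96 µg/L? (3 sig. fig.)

C(t) = C₀ e^(−kt)  ⇒  t = ln(C₀/C) / k
t = ln(21.7/4.96) / 0.01770 = 1.476 / 0.01770 ≈ 83.4 hours

83.4 hours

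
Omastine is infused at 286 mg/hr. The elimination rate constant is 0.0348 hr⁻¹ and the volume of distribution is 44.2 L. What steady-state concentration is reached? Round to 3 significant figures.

186 mg/L

CL = k · V = 0.0348 × 44.2 = 1.538 L/hr
Css = rate / CL = 286 / 1.538 ≈ 186 mg/L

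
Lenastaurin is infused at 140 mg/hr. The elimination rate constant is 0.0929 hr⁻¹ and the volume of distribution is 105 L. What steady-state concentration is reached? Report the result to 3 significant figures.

14.4 mg/L

CL = k · V = 0.0929 × 105 = 9.755 L/hr
Css = rate / CL = 140 / 9.755 ≈ 14.4 mg/L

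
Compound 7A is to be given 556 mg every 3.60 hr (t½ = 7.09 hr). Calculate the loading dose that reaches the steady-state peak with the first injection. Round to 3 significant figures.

k = ln 2 / 7.09 = 0.09776 hr⁻¹
Accumulation ratio R = 1 / (1 − e^(−kτ)) = 1 / (1 − e^(−0.09776×3.60)) = 1 / (1 − 0.7033) = 3.371
Loading dose = maintenance dose × R = 556 × 3.371 ≈ 1870 mg

1870 mg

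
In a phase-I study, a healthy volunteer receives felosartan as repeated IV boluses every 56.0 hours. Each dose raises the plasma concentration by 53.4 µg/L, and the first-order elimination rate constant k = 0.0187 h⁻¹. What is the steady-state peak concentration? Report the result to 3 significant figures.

82.3 µg/L

Fraction remaining after one interval: e^(−kτ) = e^(−0.01870 × 56.0) = 0.3509
R = 1 / (1 − 0.3509) = 1.541
Css,max = 53.4 × 1.541 ≈ 82.3 µg/L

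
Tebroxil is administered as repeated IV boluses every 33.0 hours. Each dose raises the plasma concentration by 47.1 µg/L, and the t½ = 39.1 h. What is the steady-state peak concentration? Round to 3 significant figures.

k = ln 2 / 39.1 = 0.01773 h⁻¹
Fraction remaining after one interval: e^(−kτ) = e^(−0.01773 × 33.0) = 0.5571
R = 1 / (1 − 0.5571) = 2.258
Css,max = 47.1 × 2.258 ≈ 106 µg/L

106 µg/L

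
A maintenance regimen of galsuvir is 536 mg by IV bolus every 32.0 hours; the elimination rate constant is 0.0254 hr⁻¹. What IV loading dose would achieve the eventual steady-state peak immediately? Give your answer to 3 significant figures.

963 mg

Accumulation ratio R = 1 / (1 − e^(−kτ)) = 1 / (1 − e^(−0.02540×32.0)) = 1 / (1 − 0.4436) = 1.797
Loading dose = maintenance dose × R = 536 × 1.797 ≈ 963 mg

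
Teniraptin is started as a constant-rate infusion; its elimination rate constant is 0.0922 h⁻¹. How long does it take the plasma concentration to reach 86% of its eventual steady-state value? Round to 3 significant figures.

f = 1 − e^(−kt)  ⇒  t = −ln(1 − f) / k
t = −ln(1 − 0.86) / 0.09220 = 1.966 / 0.09220 ≈ 21.3 hours

21.3 hours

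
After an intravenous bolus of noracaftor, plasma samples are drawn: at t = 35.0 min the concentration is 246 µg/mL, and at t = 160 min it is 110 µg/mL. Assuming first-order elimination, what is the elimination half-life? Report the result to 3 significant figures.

k = ln(C₁/C₂) / (t₂ − t₁) = ln(246/110) / (160 − 35.0)
  = 0.8049 / 125.0 = 0.006439 min⁻¹
t½ = ln 2 / k = ln 2 / 0.006439 ≈ 108 minutes

108 minutes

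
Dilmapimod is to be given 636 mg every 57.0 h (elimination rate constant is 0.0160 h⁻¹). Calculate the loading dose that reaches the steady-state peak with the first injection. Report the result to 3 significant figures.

1060 mg

Accumulation ratio R = 1 / (1 − e^(−kτ)) = 1 / (1 − e^(−0.01600×57.0)) = 1 / (1 − 0.4017) = 1.671
Loading dose = maintenance dose × R = 636 × 1.671 ≈ 1060 mg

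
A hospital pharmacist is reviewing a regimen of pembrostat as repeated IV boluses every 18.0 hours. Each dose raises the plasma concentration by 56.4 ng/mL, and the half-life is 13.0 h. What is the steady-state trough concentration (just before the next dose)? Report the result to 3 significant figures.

k = ln 2 / 13.0 = 0.05332 h⁻¹
Fraction remaining after one interval: e^(−kτ) = e^(−0.05332 × 18.0) = 0.3830
R = 1 / (1 − 0.3830) = 1.621
Css,max = 56.4 × 1.621 = 91.41 ng/mL
Css,min = Css,max × e^(−kτ) = 91.41 × 0.3830 ≈ 35.0 ng/mL

35.0 ng/mL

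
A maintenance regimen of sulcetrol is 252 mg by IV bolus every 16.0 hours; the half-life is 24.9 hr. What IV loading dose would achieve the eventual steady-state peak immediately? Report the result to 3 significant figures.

701 mg

k = ln 2 / 24.9 = 0.02784 hr⁻¹
Accumulation ratio R = 1 / (1 − e^(−kτ)) = 1 / (1 − e^(−0.02784×16.0)) = 1 / (1 − 0.6406) = 2.782
Loading dose = maintenance dose × R = 252 × 2.782 ≈ 701 mg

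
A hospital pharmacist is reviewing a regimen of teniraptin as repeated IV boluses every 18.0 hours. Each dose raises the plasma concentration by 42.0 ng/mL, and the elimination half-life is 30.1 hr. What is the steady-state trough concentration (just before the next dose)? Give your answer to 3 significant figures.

81.8 ng/mL

k = ln 2 / 30.1 = 0.02303 hr⁻¹
Fraction remaining after one interval: e^(−kτ) = e^(−0.02303 × 18.0) = 0.6607
R = 1 / (1 − 0.6607) = 2.947
Css,max = 42.0 × 2.947 = 123.8 ng/mL
Css,min = Css,max × e^(−kτ) = 123.8 × 0.6607 ≈ 81.8 ng/mL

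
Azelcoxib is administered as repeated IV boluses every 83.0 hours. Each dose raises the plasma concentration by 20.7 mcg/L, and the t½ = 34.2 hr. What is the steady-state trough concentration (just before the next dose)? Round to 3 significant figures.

4.73 mcg/L

k = ln 2 / 34.2 = 0.02027 hr⁻¹
Fraction remaining after one interval: e^(−kτ) = e^(−0.02027 × 83.0) = 0.1860
R = 1 / (1 − 0.1860) = 1.228
Css,max = 20.7 × 1.228 = 25.43 mcg/L
Css,min = Css,max × e^(−kτ) = 25.43 × 0.1860 ≈ 4.73 mcg/L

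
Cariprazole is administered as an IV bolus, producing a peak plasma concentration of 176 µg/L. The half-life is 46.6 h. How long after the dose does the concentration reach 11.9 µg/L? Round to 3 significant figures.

k = ln 2 / 46.6 = 0.01487 h⁻¹
C(t) = C₀ e^(−kt)  ⇒  t = ln(C₀/C) / k
t = ln(176/11.9) / 0.01487 = 2.694 / 0.01487 ≈ 181 hours

181 hours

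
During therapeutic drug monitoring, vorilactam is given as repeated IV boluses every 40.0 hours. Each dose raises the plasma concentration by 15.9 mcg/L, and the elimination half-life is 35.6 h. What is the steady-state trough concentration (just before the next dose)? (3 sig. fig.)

k = ln 2 / 35.6 = 0.01947 h⁻¹
Fraction remaining after one interval: e^(−kτ) = e^(−0.01947 × 40.0) = 0.4589
R = 1 / (1 − 0.4589) = 1.848
Css,max = 15.9 × 1.848 = 29.39 mcg/L
Css,min = Css,max × e^(−kτ) = 29.39 × 0.4589 ≈ 13.5 mcg/L

13.5 mcg/L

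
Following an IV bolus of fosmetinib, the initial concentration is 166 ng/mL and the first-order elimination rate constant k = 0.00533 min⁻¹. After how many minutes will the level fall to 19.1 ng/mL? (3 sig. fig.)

406 minutes

C(t) = C₀ e^(−kt)  ⇒  t = ln(C₀/C) / k
t = ln(166/19.1) / 0.005330 = 2.162 / 0.005330 ≈ 406 minutes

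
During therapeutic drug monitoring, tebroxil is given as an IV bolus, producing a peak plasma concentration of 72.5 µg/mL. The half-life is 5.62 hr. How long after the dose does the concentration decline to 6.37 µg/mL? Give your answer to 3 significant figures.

19.7 hours

k = ln 2 / 5.62 = 0.1233 hr⁻¹
C(t) = C₀ e^(−kt)  ⇒  t = ln(C₀/C) / k
t = ln(72.5/6.37) / 0.1233 = 2.432 / 0.1233 ≈ 19.7 hours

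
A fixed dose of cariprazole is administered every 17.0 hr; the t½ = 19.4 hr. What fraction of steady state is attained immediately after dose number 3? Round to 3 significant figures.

k = ln 2 / 19.4 = 0.03573 hr⁻¹
f_n = 1 − e^(−nkτ) = 1 − e^(−3 × 0.03573 × 17.0) = 1 − e^(−1.822) = 1 − 0.1617 ≈ 0.838

0.838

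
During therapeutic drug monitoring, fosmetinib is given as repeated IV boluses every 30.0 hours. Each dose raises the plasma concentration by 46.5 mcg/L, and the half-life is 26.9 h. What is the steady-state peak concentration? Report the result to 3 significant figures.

k = ln 2 / 26.9 = 0.02577 h⁻¹
Fraction remaining after one interval: e^(−kτ) = e^(−0.02577 × 30.0) = 0.4616
R = 1 / (1 − 0.4616) = 1.857
Css,max = 46.5 × 1.857 ≈ 86.4 mcg/L

86.4 mcg/L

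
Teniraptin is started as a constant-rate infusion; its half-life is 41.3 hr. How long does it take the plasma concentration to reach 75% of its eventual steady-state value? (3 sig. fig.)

82.6 hours

k = ln 2 / 41.3 = 0.01678 hr⁻¹
f = 1 − e^(−kt)  ⇒  t = −ln(1 − f) / k
t = −ln(1 − 0.75) / 0.01678 = 1.386 / 0.01678 ≈ 82.6 hours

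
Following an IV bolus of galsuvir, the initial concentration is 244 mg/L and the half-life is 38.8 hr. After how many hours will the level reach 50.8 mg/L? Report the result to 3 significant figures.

k = ln 2 / 38.8 = 0.01786 hr⁻¹
C(t) = C₀ e^(−kt)  ⇒  t = ln(C₀/C) / k
t = ln(244/50.8) / 0.01786 = 1.569 / 0.01786 ≈ 87.8 hours

87.8 hours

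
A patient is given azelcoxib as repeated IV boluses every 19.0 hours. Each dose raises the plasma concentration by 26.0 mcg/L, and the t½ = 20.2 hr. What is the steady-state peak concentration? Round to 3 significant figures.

k = ln 2 / 20.2 = 0.03431 hr⁻¹
Fraction remaining after one interval: e^(−kτ) = e^(−0.03431 × 19.0) = 0.5210
R = 1 / (1 − 0.5210) = 2.088
Css,max = 26.0 × 2.088 ≈ 54.3 mcg/L

54.3 mcg/L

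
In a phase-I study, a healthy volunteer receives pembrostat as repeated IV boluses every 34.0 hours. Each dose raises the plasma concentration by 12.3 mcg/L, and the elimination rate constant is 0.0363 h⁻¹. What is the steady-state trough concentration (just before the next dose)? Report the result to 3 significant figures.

Fraction remaining after one interval: e^(−kτ) = e^(−0.03630 × 34.0) = 0.2911
R = 1 / (1 − 0.2911) = 1.411
Css,max = 12.3 × 1.411 = 17.35 mcg/L
Css,min = Css,max × e^(−kτ) = 17.35 × 0.2911 ≈ 5.05 mcg/L

5.05 mcg/L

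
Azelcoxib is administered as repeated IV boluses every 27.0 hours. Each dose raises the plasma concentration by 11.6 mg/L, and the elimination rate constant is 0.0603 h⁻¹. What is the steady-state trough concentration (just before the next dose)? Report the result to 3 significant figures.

2.83 mg/L

Fraction remaining after one interval: e^(−kτ) = e^(−0.06030 × 27.0) = 0.1963
R = 1 / (1 − 0.1963) = 1.244
Css,max = 11.6 × 1.244 = 14.43 mg/L
Css,min = Css,max × e^(−kτ) = 14.43 × 0.1963 ≈ 2.83 mg/L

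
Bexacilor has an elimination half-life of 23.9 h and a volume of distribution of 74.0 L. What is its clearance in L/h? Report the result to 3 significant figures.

2.15 L/h

k = ln 2 / t½ = ln 2 / 23.9 = 0.02900 h⁻¹
CL = k · V = 0.02900 × 74.0 ≈ 2.15 L/h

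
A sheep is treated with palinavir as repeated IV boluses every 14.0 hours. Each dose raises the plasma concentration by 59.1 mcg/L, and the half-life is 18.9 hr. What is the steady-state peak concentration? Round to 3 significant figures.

147 mcg/L

k = ln 2 / 18.9 = 0.03667 hr⁻¹
Fraction remaining after one interval: e^(−kτ) = e^(−0.03667 × 14.0) = 0.5984
R = 1 / (1 − 0.5984) = 2.490
Css,max = 59.1 × 2.490 ≈ 147 mcg/L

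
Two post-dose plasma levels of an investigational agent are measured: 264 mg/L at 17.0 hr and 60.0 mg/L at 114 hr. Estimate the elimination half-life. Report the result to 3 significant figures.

45.4 hours

k = ln(C₁/C₂) / (t₂ − t₁) = ln(264/60.0) / (114 − 17.0)
  = 1.482 / 97.00 = 0.01527 hr⁻¹
t½ = ln 2 / k = ln 2 / 0.01527 ≈ 45.4 hours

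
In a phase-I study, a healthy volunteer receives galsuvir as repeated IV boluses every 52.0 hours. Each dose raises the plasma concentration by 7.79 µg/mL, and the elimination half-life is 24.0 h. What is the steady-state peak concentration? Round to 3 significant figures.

k = ln 2 / 24.0 = 0.02888 h⁻¹
Fraction remaining after one interval: e^(−kτ) = e^(−0.02888 × 52.0) = 0.2227
R = 1 / (1 − 0.2227) = 1.287
Css,max = 7.79 × 1.287 ≈ 10.0 µg/mL

10.0 µg/mL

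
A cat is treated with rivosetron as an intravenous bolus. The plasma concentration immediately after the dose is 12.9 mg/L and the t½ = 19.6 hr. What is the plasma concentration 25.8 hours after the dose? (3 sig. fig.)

k = ln 2 / 19.6 = 0.03536 hr⁻¹
C(t) = C₀ e^(−kt) = 12.9 × e^(−0.03536 × 25.8) = 12.9 × e^(−0.9124) = 12.9 × 0.4016 ≈ 5.18 mg/L

5.18 mg/L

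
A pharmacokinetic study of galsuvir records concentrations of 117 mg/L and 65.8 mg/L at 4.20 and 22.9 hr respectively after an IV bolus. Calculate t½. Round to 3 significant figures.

k = ln(C₁/C₂) / (t₂ − t₁) = ln(117/65.8) / (22.9 − 4.20)
  = 0.5756 / 18.70 = 0.03078 hr⁻¹
t½ = ln 2 / k = ln 2 / 0.03078 ≈ 22.5 hours

22.5 hours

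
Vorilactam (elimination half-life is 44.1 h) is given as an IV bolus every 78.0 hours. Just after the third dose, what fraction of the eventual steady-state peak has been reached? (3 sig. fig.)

0.975

k = ln 2 / 44.1 = 0.01572 h⁻¹
f_n = 1 − e^(−nkτ) = 1 − e^(−3 × 0.01572 × 78.0) = 1 − e^(−3.678) = 1 − 0.02528 ≈ 0.975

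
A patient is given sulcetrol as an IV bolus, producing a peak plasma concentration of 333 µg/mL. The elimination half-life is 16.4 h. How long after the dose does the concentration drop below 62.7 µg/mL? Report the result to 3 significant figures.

k = ln 2 / 16.4 = 0.04227 h⁻¹
C(t) = C₀ e^(−kt)  ⇒  t = ln(C₀/C) / k
t = ln(333/62.7) / 0.04227 = 1.670 / 0.04227 ≈ 39.5 hours

39.5 hours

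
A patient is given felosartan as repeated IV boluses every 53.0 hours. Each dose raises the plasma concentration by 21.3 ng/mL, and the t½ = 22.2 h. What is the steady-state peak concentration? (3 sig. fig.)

k = ln 2 / 22.2 = 0.03122 h⁻¹
Fraction remaining after one interval: e^(−kτ) = e^(−0.03122 × 53.0) = 0.1911
R = 1 / (1 − 0.1911) = 1.236
Css,max = 21.3 × 1.236 ≈ 26.3 ng/mL

26.3 ng/mL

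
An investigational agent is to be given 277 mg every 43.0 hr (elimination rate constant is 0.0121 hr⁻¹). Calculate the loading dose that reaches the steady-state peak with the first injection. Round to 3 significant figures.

Accumulation ratio R = 1 / (1 − e^(−kτ)) = 1 / (1 − e^(−0.01210×43.0)) = 1 / (1 − 0.5943) = 2.465
Loading dose = maintenance dose × R = 277 × 2.465 ≈ 683 mg

683 mg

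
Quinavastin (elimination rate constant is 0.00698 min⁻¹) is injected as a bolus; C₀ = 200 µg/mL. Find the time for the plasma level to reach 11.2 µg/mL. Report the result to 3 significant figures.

C(t) = C₀ e^(−kt)  ⇒  t = ln(C₀/C) / k
t = ln(200/11.2) / 0.006980 = 2.882 / 0.006980 ≈ 413 minutes

413 minutes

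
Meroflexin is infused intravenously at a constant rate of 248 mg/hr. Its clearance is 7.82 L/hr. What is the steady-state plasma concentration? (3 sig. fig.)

Css = infusion rate / CL = 248 / 7.82 ≈ 31.7 µg/mL

31.7 µg/mL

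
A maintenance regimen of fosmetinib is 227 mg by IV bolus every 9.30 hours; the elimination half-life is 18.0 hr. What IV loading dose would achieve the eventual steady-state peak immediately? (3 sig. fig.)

k = ln 2 / 18.0 = 0.03851 hr⁻¹
Accumulation ratio R = 1 / (1 − e^(−kτ)) = 1 / (1 − e^(−0.03851×9.30)) = 1 / (1 − 0.6990) = 3.322
Loading dose = maintenance dose × R = 227 × 3.322 ≈ 754 mg

754 mg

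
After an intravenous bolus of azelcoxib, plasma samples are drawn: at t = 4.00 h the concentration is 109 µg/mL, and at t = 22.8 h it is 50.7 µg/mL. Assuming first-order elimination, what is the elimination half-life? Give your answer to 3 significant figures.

17.0 hours

k = ln(C₁/C₂) / (t₂ − t₁) = ln(109/50.7) / (22.8 − 4.00)
  = 0.7654 / 18.80 = 0.04071 h⁻¹
t½ = ln 2 / k = ln 2 / 0.04071 ≈ 17.0 hours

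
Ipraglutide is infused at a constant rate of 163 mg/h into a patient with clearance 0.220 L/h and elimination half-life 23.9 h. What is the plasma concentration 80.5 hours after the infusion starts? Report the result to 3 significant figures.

669 mg/L

Css = rate / CL = 163 / 0.220 = 740.9 mg/L
k = ln 2 / 23.9 = 0.02900 h⁻¹
C(t) = Css (1 − e^(−kt)) = 740.9 × (1 − e^(−2.335)) = 740.9 × 0.9032 ≈ 669 mg/L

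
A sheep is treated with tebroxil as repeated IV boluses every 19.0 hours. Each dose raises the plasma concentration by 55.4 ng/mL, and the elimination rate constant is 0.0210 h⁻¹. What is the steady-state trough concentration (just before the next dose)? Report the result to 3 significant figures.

113 ng/mL

Fraction remaining after one interval: e^(−kτ) = e^(−0.02100 × 19.0) = 0.6710
R = 1 / (1 − 0.6710) = 3.039
Css,max = 55.4 × 3.039 = 168.4 ng/mL
Css,min = Css,max × e^(−kτ) = 168.4 × 0.6710 ≈ 113 ng/mL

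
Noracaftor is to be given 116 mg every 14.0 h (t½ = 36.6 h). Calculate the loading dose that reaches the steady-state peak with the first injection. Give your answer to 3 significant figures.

498 mg

k = ln 2 / 36.6 = 0.01894 h⁻¹
Accumulation ratio R = 1 / (1 − e^(−kτ)) = 1 / (1 − e^(−0.01894×14.0)) = 1 / (1 − 0.7671) = 4.294
Loading dose = maintenance dose × R = 116 × 4.294 ≈ 498 mg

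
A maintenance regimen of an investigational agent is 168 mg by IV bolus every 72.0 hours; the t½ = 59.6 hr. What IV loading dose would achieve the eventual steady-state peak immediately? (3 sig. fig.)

k = ln 2 / 59.6 = 0.01163 hr⁻¹
Accumulation ratio R = 1 / (1 − e^(−kτ)) = 1 / (1 − e^(−0.01163×72.0)) = 1 / (1 − 0.4329) = 1.763
Loading dose = maintenance dose × R = 168 × 1.763 ≈ 296 mg

296 mg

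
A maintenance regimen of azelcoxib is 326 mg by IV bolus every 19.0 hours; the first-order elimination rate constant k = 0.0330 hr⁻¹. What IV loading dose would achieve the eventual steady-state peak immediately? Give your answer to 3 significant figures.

700 mg

Accumulation ratio R = 1 / (1 − e^(−kτ)) = 1 / (1 − e^(−0.03300×19.0)) = 1 / (1 − 0.5342) = 2.147
Loading dose = maintenance dose × R = 326 × 2.147 ≈ 700 mg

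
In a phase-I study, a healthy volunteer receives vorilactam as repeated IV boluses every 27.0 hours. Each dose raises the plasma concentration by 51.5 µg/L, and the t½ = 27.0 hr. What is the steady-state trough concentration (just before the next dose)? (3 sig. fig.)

51.5 µg/L

k = ln 2 / 27.0 = 0.02567 hr⁻¹
Fraction remaining after one interval: e^(−kτ) = e^(−0.02567 × 27.0) = 0.5000
R = 1 / (1 − 0.5000) = 2.000
Css,max = 51.5 × 2.000 = 103.0 µg/L
Css,min = Css,max × e^(−kτ) = 103.0 × 0.5000 ≈ 51.5 µg/L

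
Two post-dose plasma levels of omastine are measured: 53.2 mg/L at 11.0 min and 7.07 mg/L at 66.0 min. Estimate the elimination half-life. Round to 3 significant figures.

k = ln(C₁/C₂) / (t₂ − t₁) = ln(53.2/7.07) / (66.0 − 11.0)
  = 2.018 / 55.00 = 0.03669 min⁻¹
t½ = ln 2 / k = ln 2 / 0.03669 ≈ 18.9 minutes

18.9 minutes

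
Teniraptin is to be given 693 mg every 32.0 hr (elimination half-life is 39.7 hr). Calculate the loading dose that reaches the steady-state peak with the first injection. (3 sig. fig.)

k = ln 2 / 39.7 = 0.01746 hr⁻¹
Accumulation ratio R = 1 / (1 − e^(−kτ)) = 1 / (1 − e^(−0.01746×32.0)) = 1 / (1 − 0.5719) = 2.336
Loading dose = maintenance dose × R = 693 × 2.336 ≈ 1620 mg

1620 mg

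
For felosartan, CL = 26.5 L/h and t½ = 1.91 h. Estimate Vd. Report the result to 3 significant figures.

k = ln 2 / t½ = ln 2 / 1.91 = 0.3629 h⁻¹
V = CL / k = 26.5 / 0.3629 ≈ 73.0 L

73.0 L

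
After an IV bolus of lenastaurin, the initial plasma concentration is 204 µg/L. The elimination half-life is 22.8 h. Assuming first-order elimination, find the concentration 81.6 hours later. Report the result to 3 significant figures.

k = ln 2 / 22.8 = 0.03040 h⁻¹
81.6 h is 3.579 half-lives, so C = 204 × (1/2)^3.579 = 204 × 0.08368 ≈ 17.1 µg/L

17.1 µg/L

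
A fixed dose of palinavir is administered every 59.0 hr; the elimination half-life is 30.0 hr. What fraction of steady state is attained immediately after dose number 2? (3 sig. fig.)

0.935

k = ln 2 / 30.0 = 0.02310 hr⁻¹
f_n = 1 − e^(−nkτ) = 1 − e^(−2 × 0.02310 × 59.0) = 1 − e^(−2.726) = 1 − 0.06546 ≈ 0.935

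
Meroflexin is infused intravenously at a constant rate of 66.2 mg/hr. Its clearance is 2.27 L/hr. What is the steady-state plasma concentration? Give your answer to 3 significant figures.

Css = infusion rate / CL = 66.2 / 2.27 ≈ 29.2 µg/mL

29.2 µg/mL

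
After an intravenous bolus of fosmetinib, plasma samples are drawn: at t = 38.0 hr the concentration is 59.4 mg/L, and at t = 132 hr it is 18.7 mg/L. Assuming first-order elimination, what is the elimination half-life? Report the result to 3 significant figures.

56.4 hours

k = ln(C₁/C₂) / (t₂ − t₁) = ln(59.4/18.7) / (132 − 38.0)
  = 1.156 / 94.00 = 0.01230 hr⁻¹
t½ = ln 2 / k = ln 2 / 0.01230 ≈ 56.4 hours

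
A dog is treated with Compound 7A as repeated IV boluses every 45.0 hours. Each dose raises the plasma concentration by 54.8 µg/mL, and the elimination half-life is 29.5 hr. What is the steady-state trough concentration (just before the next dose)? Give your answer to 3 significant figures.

k = ln 2 / 29.5 = 0.02350 hr⁻¹
Fraction remaining after one interval: e^(−kτ) = e^(−0.02350 × 45.0) = 0.3474
R = 1 / (1 − 0.3474) = 1.532
Css,max = 54.8 × 1.532 = 83.97 µg/mL
Css,min = Css,max × e^(−kτ) = 83.97 × 0.3474 ≈ 29.2 µg/mL

29.2 µg/mL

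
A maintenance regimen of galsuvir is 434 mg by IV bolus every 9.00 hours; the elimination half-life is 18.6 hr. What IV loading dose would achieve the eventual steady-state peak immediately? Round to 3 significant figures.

k = ln 2 / 18.6 = 0.03727 hr⁻¹
Accumulation ratio R = 1 / (1 − e^(−kτ)) = 1 / (1 − e^(−0.03727×9.00)) = 1 / (1 − 0.7151) = 3.509
Loading dose = maintenance dose × R = 434 × 3.509 ≈ 1520 mg

1520 mg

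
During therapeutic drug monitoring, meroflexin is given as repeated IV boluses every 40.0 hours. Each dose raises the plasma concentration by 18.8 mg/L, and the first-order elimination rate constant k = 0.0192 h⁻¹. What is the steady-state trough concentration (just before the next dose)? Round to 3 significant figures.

Fraction remaining after one interval: e^(−kτ) = e^(−0.01920 × 40.0) = 0.4639
R = 1 / (1 − 0.4639) = 1.865
Css,max = 18.8 × 1.865 = 35.07 mg/L
Css,min = Css,max × e^(−kτ) = 35.07 × 0.4639 ≈ 16.3 mg/L

16.3 mg/L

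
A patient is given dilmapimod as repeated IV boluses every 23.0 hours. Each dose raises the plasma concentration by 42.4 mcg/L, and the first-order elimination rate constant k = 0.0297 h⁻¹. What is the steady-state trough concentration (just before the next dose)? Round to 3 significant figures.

43.3 mcg/L

Fraction remaining after one interval: e^(−kτ) = e^(−0.02970 × 23.0) = 0.5050
R = 1 / (1 − 0.5050) = 2.020
Css,max = 42.4 × 2.020 = 85.67 mcg/L
Css,min = Css,max × e^(−kτ) = 85.67 × 0.5050 ≈ 43.3 mcg/L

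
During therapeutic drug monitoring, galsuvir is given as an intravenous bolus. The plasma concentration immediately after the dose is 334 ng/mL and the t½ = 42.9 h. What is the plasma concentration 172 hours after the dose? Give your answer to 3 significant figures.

20.7 ng/mL

k = ln 2 / 42.9 = 0.01616 h⁻¹
172 h is 4.009 half-lives, so C = 334 × (1/2)^4.009 = 334 × 0.06210 ≈ 20.7 ng/mL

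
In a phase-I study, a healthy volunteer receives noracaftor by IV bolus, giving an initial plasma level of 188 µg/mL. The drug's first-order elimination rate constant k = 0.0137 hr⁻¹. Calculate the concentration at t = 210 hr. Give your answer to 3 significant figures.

10.6 µg/mL

C(t) = C₀ e^(−kt) = 188 × e^(−0.01370 × 210) = 188 × e^(−2.877) = 188 × 0.05630 ≈ 10.6 µg/mL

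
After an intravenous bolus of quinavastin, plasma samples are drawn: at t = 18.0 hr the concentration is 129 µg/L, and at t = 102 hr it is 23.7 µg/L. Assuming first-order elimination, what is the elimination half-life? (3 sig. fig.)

k = ln(C₁/C₂) / (t₂ − t₁) = ln(129/23.7) / (102 − 18.0)
  = 1.694 / 84.00 = 0.02017 hr⁻¹
t½ = ln 2 / k = ln 2 / 0.02017 ≈ 34.4 hours

34.4 hours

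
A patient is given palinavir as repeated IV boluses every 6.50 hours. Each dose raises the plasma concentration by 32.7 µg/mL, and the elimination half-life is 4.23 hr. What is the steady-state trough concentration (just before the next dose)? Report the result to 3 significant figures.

k = ln 2 / 4.23 = 0.1639 hr⁻¹
Fraction remaining after one interval: e^(−kτ) = e^(−0.1639 × 6.50) = 0.3447
R = 1 / (1 − 0.3447) = 1.526
Css,max = 32.7 × 1.526 = 49.90 µg/mL
Css,min = Css,max × e^(−kτ) = 49.90 × 0.3447 ≈ 17.2 µg/mL

17.2 µg/mL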